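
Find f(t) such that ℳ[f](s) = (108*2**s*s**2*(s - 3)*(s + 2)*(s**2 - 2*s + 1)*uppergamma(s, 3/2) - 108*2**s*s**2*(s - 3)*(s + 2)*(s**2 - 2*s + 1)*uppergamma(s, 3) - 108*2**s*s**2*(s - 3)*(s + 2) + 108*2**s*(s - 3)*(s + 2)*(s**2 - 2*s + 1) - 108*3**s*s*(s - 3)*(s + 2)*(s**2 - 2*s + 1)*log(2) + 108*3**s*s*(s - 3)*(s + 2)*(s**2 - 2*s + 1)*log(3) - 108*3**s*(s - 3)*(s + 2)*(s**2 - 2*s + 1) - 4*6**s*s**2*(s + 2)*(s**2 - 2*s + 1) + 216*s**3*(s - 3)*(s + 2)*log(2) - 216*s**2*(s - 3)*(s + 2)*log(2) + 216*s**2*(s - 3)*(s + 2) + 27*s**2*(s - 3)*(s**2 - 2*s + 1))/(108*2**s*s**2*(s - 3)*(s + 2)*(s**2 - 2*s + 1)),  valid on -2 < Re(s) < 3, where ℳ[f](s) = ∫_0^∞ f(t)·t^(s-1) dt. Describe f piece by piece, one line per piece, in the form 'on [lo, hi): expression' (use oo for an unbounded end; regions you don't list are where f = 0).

on [0, 1/2): t**2
on [1/2, 1): log(t)/t
on [1, 3/2): log(t)
on [3/2, 3): exp(-t)
on [3, oo): t**(-3)

slice at 1/2, 1, 3/2, 3, transform all 5 pieces, and sum them
[0, 1/2) adds the kernel integral of t**2
between 1/2 and 1 the integrand is log(t)/t·t^(s-1)
segment 1 to 3/2 holds log(t); add its integral
∫ exp(-t)·t^(s-1) over [3/2, 3)
for t in [3, ∞): the term is ∫ t**(-3)·t^(s-1)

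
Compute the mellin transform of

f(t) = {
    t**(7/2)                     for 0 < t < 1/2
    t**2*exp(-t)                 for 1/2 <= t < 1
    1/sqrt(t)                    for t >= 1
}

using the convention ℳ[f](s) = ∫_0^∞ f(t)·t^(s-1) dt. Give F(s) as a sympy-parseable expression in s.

(8*2**s*(2*s - 1)*(2*s + 7)*uppergamma(s + 2, 1/2) - 8*2**s*(2*s - 1)*(2*s + 7)*uppergamma(s + 2, 1) - 16*2**s*(2*s + 7) + sqrt(2)*(2*s - 1))/(8*2**s*(2*s - 1)*(2*s + 7))
  -7/2 < Re(s) < 1/2

strip the shared t-power: t**(5/2) on [0, 1/2); t*exp(-t) on [1/2, 1); t**(-3/2) on [1, ∞)
reversing the shared t-power: t**(3/2) on [0, 1/2); exp(-t) on [1/2, 1); t**(-5/2) on [1, ∞)
split f at 1/2, 1: ℳ[f](s) collects 3 kernel integrals
[0, 1/2) adds the kernel integral of t**(7/2)
segment 1/2 to 1 holds t**2*exp(-t); add its integral
the [1, ∞) slice contributes ∫ 1/sqrt(t)·t^(s-1) dt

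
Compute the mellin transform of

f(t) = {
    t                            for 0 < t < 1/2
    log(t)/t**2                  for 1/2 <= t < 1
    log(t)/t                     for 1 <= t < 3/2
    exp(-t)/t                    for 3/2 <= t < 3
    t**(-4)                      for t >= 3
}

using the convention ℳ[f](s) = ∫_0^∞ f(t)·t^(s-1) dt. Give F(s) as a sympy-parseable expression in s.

peel off the shared t-power: t**2 on [0, 1/2); log(t)/t on [1/2, 1); log(t) on [1, 3/2); …
f breaks at 1/2, 1, 3/2, 3 into 5 integrals to sum
∫ over [0, 1/2) of t·t^(s-1) joins the sum
on [1/2, 1): add ∫ log(t)/t**2·t^(s-1) dt
[1, 3/2) adds the kernel integral of log(t)/t
segment [3/2, 3) carries exp(-t)/t; integrate it
∫ over [3, ∞) of t**(-4)·t^(s-1) joins the sum

2**(1 - s)*(108*2**(s - 1)*(s - 4)*(s - 1)**2*(s + 1)*(-2*s + (s - 1)**2 + 3)*uppergamma(s - 1, 3/2) - 108*2**(s - 1)*(s - 4)*(s - 1)**2*(s + 1)*(-2*s + (s - 1)**2 + 3)*uppergamma(s - 1, 3) - 108*2**(s - 1)*(s - 4)*(s - 1)**2*(s + 1) + 108*2**(s - 1)*(s - 4)*(s + 1)*(-2*s + (s - 1)**2 + 3) - 108*3**(s - 1)*(s - 4)*(s - 1)*(s + 1)*(-2*s + (s - 1)**2 + 3)*log(2) + 108*3**(s - 1)*(s - 4)*(s - 1)*(s + 1)*(-2*s + (s - 1)**2 + 3)*log(3) - 108*3**(s - 1)*(s - 4)*(s + 1)*(-2*s + (s - 1)**2 + 3) - 4*6**(s - 1)*(s - 1)**2*(s + 1)*(-2*s + (s - 1)**2 + 3) + 216*(s - 4)*(s - 1)**3*(s + 1)*log(2) - 216*(s - 4)*(s - 1)**2*(s + 1)*log(2) + 216*(s - 4)*(s - 1)**2*(s + 1) + 27*(s - 4)*(s - 1)**2*(-2*s + (s - 1)**2 + 3))/(108*(s - 4)*(s - 1)**2*(s + 1)*(-2*s + (s - 1)**2 + 3))
  -1 < Re(s) < 4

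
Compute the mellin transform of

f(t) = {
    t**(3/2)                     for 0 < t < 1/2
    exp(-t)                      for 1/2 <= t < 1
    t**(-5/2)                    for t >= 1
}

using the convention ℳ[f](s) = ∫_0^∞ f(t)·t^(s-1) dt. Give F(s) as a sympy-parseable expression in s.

the 3 pieces separated at 1/2, 1 each add one integral
segment [0, 1/2) carries t**(3/2); integrate it
∫ over [1/2, 1) of exp(-t)·t^(s-1) joins the sum
[1, ∞) adds the kernel integral of t**(-5/2)

(2*2**s*(2*s - 5)*(2*s + 3)*uppergamma(s, 1/2) - 2*2**s*(2*s - 5)*(2*s + 3)*uppergamma(s, 1) - 4*2**s*(2*s + 3) + sqrt(2)*(2*s - 5))/(2*2**s*(2*s - 5)*(2*s + 3))
  -3/2 < Re(s) < 5/2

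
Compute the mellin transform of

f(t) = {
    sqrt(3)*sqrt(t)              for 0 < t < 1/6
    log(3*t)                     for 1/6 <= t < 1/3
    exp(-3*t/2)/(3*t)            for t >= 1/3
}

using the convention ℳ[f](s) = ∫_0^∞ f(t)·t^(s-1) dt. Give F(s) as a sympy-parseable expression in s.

(2**(2*s)*s**2*uppergamma(s - 1, 1/2) - 2**(s + 1) - 2**(s + 2)*s + 2**(2*s + 1)*s**3*uppergamma(s - 1, 1/2) + 4*s**2*log(2) + 2*sqrt(2)*s**2 + s*log(4) + 4*s + 2)/(2*6**s*s**2*(2*s + 1))
  Re(s) > -1/2

undo the common scale on t: sqrt(t) on [0, 1/2); log(t) on [1/2, 1); exp(-t/2)/t on [1, ∞)
undo the shared t-power: t**(3/2) on [0, 1/2); t*log(t) on [1/2, 1); exp(-t/2) on [1, ∞)
the 3 pieces separated at 1/6, 1/3 each add one integral
over [0, 1/6), the kernel integral of sqrt(3)*sqrt(t) enters the sum
piece [1/6, 1/3): integrate log(3*t) against the kernel
between 1/3 and ∞ the integrand is exp(-3*t/2)/(3*t)·t^(s-1)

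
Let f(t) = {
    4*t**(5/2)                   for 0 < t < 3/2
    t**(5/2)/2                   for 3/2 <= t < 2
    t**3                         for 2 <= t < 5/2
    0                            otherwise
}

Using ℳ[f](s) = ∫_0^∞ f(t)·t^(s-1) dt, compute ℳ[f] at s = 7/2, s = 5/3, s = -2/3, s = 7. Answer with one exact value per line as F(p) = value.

F(7/2) = -128*sqrt(2)/13 + 9199/768 + 15625*sqrt(10)/832
F(5/3) = -24*2**(2/3)/7 + 48*2**(1/6)/25 + 1701*2**(5/6)*3**(1/6)/800 + 1875*2**(1/3)*5**(2/3)/448
F(-2/3) = -12*2**(1/3)/7 + 6*2**(5/6)/11 + 75*2**(2/3)*5**(1/3)/56 + 63*2**(1/6)*3**(5/6)/44
F(7) = 137781*sqrt(6)/19456 + 512*sqrt(2)/19 + 8717049/10240

decompose at 3/2, 2; ℳ[f](s) sums the 3 pieces' integrals
∫ over [0, 3/2) of 4*t**(5/2)·t^(s-1) joins the sum
[3/2, 2) adds the kernel integral of t**(5/2)/2
the [2, 5/2) slice contributes ∫ t**3·t^(s-1) dt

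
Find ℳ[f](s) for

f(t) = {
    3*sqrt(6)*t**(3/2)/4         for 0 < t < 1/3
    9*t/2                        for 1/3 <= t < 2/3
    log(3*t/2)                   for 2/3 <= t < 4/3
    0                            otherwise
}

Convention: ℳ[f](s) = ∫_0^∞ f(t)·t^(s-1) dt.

strip the common scale on t: t**(3/2) on [0, 1/2); 3*t on [1/2, 1); log(t) on [1, 2)
slice at 1/3, 2/3, transform all 3 pieces, and sum them
segment [0, 1/3) carries 3*sqrt(6)*t**(3/2)/4; integrate it
∫ 9*t/2·t^(s-1) over [1/3, 2/3)
∫ over [2/3, 4/3) of log(3*t/2)·t^(s-1) joins the sum

(2**(2*s)*s*(s + 1)*(2*s + 3)*log(4) - 2*2**(2*s)*(s + 1)*(2*s + 3) + 6*2**s*s**2*(2*s + 3) + 2*2**s*(s + 1)*(2*s + 3) + sqrt(2)*s**2*(s + 1) - 3*s**2*(2*s + 3))/(2*3**s*s**2*(s + 1)*(2*s + 3))
  Re(s) > -3/2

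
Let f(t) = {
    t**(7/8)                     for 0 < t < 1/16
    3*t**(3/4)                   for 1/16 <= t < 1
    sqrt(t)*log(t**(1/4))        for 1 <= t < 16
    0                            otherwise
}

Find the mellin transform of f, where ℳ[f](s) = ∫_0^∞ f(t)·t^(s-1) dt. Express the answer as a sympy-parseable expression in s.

(-8*2**(8*s)*(4*s + 3)*(8*s + 7) + 24*2**(4*s)*(2*s + 1)**2*(8*s + 7) + 2*2**(4*s)*(4*s + 3)*(8*s + 7) + 16*256**s*(2*s + 1)*(4*s + 3)*(8*s + 7)*log(2) + sqrt(2)*(2*s + 1)**2*(4*s + 3) - 3*(2*s + 1)**2*(8*s + 7))/(2*2**(4*s)*(2*s + 1)**2*(4*s + 3)*(8*s + 7))
  Re(s) > -7/8

remove the power substitution first: t**(7/4) on [0, 1/4); 3*t**(3/2) on [1/4, 1); t*log(sqrt(t)) on [1, 4)
back out the shared t-power: t**(3/4) on [0, 1/4); 3*sqrt(t) on [1/4, 1); log(sqrt(t)) on [1, 4)
reversing the power substitution: t**(3/2) on [0, 1/2); 3*t on [1/2, 1); log(t) on [1, 2)
treat the 3 regions marked off by 1/16, 1 separately and sum
between 0 and 1/16 the integrand is t**(7/8)·t^(s-1)
for t in [1/16, 1): the term is ∫ 3*t**(3/4)·t^(s-1)
on [1, 16) integrate f = sqrt(t)*log(t**(1/4)) against the kernel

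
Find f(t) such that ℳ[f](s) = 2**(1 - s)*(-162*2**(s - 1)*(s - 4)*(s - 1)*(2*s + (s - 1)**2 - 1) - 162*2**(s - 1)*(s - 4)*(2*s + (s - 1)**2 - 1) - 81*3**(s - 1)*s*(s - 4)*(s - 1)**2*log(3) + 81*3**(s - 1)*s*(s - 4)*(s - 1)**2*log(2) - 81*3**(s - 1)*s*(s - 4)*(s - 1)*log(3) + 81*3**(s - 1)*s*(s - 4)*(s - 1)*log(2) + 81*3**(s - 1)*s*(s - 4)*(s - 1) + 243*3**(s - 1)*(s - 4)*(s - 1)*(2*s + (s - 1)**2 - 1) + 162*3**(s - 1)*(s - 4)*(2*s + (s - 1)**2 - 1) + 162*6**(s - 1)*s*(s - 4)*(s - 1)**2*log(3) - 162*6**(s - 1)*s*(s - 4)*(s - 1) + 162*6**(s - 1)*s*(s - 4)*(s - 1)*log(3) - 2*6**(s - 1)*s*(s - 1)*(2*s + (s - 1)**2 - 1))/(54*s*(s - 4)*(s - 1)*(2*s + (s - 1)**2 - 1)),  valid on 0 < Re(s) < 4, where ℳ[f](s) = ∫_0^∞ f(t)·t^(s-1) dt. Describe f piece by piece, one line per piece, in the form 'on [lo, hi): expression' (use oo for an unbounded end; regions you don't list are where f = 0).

on [0, 1): 1
on [1, 3/2): (t + 3)/t
on [3/2, 3): log(t)
on [3, oo): t**(-4)

remove the shared t-power first: t on [0, 1); t + 3 on [1, 3/2); t*log(t) on [3/2, 3); …
the 4 pieces separated at 1, 3/2, 3 each add one integral
between 0 and 1 the integrand is 1·t^(s-1)
∫ over [1, 3/2) of (t + 3)/t·t^(s-1) joins the sum
piece [3/2, 3): integrate log(t) against the kernel
for t in [3, ∞): the term is ∫ t**(-4)·t^(s-1)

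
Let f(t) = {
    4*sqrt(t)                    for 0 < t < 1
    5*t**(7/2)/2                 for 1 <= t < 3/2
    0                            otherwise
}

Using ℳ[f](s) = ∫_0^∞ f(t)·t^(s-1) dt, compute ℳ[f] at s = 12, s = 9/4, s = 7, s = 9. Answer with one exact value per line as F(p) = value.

treat the 2 regions marked off by 1 separately and sum
[0, 1) adds the kernel integral of 4*sqrt(t)
piece [1, 3/2): integrate 5*t**(7/2)/2 against the kernel

F(12) = 123/775 + 71744535*sqrt(6)/2031616
F(9/4) = 258/253 + 1215*2**(1/4)*3**(3/4)/736
F(7) = 31/105 + 98415*sqrt(6)/14336
F(9) = 21/95 + 531441*sqrt(6)/40960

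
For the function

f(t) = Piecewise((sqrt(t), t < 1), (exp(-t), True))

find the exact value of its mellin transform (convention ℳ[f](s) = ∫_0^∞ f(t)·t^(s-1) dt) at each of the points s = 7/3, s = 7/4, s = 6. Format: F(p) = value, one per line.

treat the 2 regions marked off by 1 separately and sum
over [0, 1), the kernel integral of sqrt(t) enters the sum
on [1, ∞) integrate f = exp(-t) against the kernel

F(7/3) = 6/17 + uppergamma(7/3, 1)
F(7/4) = 4/9 + uppergamma(7/4, 1)
F(6) = 2/13 + 326*exp(-1)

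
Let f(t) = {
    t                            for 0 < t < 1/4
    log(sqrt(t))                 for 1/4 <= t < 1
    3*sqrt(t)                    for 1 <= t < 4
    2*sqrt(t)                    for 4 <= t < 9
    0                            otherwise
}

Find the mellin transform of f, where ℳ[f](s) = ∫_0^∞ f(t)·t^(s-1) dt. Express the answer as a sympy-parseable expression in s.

(16*2**(4*s)*s**3 + 16*2**(4*s)*s**2 - 24*2**(2*s)*s**3 - 28*2**(2*s)*s**2 - 6*2**(2*s)*s - 2*2**(2*s) + 48*6**(2*s)*s**3 + 48*6**(2*s)*s**2 + 2*s**3 + 8*s**3*log(2) + 5*s**2 + 12*s**2*log(2) + 4*s*log(2) + 6*s + 2)/(4*2**(2*s)*s**2*(2*s**2 + 3*s + 1))
  Re(s) > -1

reversing the power substitution: t**2 on [0, 1/2); log(t) on [1/2, 1); 3*t on [1, 2); …
undo the shared t-power: t on [0, 1/2); log(t)/t on [1/2, 1); 3 on [1, 2); …
split f at 1/4, 1, 4: ℳ[f](s) collects 4 kernel integrals
segment [0, 1/4) carries t; integrate it
over [1/4, 1), the kernel integral of log(sqrt(t)) enters the sum
∫ over [1, 4) of 3*sqrt(t)·t^(s-1) joins the sum
on [4, 9): add ∫ 2*sqrt(t)·t^(s-1) dt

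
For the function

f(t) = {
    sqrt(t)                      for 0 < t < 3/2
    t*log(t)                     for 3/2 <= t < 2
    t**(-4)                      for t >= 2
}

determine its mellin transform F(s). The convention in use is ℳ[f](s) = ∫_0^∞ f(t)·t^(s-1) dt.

(-32*2**(2*s)*(s - 4)*(2*s + 1) + 3**s*s*(s - 4)*(2*s + 1)*(-24*log(3) + 24*log(2)) + 3**s*(s - 4)*(2*s + 1)*(-24*log(3) + 24*log(2)) + 24*3**s*(s - 4)*(2*s + 1) + 16*3**s*sqrt(6)*(s - 4)*(s**2 + 2*s + 1) + 32*4**s*s*(s - 4)*(2*s + 1)*log(2) + 32*4**s*(s - 4)*(2*s + 1)*log(2) - 4**s*(2*s + 1)*(s**2 + 2*s + 1))/(16*2**s*(s - 4)*(2*s + 1)*(s**2 + 2*s + 1))
  -1/2 < Re(s) < 4

summing 3 kernel integrals split by 3/2, 2 yields ℳ[f](s)
for t in [0, 3/2): the term is ∫ sqrt(t)·t^(s-1)
∫ over [3/2, 2) of t*log(t)·t^(s-1) joins the sum
∫ t**(-4)·t^(s-1) over [2, ∞)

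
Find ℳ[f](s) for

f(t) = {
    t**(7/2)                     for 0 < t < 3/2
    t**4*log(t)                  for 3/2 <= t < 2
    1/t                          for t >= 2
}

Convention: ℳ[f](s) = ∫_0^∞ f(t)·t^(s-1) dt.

2**(-s - 3)*(32*2**(2*s + 6)*(s - 1)*(s + 3)*(2*s + 7)*log(2) - 32*2**(2*s + 6)*(s - 1)*(2*s + 7) + 32*2**(2*s + 6)*(s - 1)*(2*s + 7)*log(2) - 2**(2*s + 6)*(2*s + 7)*(2*s + (s + 3)**2 + 7) - 24*3**(s + 3)*(s - 1)*(s + 3)*(2*s + 7)*log(3) + 24*3**(s + 3)*(s - 1)*(s + 3)*(2*s + 7)*log(2) - 24*3**(s + 3)*(s - 1)*(2*s + 7)*log(3) + 24*3**(s + 3)*(s - 1)*(2*s + 7)*log(2) + 24*3**(s + 3)*(s - 1)*(2*s + 7) + 16*3**(s + 3)*sqrt(6)*(s - 1)*(2*s + (s + 3)**2 + 7))/(16*(s - 1)*(2*s + 7)*(2*s + (s + 3)**2 + 7))
  -7/2 < Re(s) < 1

strip the shared t-power: t**(3/2) on [0, 3/2); t**2*log(t) on [3/2, 2); t**(-3) on [2, ∞)
the shared t-power comes off first: 1/sqrt(t) on [0, 3/2); log(t) on [3/2, 2); t**(-5) on [2, ∞)
reversing the shared t-power: sqrt(t) on [0, 3/2); t*log(t) on [3/2, 2); t**(-4) on [2, ∞)
integrate the 3 segments split at 3/2, 2, then add the results
[0, 3/2) adds the kernel integral of t**(7/2)
segment 3/2 to 2 holds t**4*log(t); add its integral
segment 2 to ∞ holds 1/t; add its integral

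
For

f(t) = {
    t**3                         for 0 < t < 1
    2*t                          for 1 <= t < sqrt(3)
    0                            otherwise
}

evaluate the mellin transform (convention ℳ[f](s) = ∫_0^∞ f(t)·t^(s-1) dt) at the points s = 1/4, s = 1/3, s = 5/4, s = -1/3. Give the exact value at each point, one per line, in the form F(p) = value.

undo the power substitution: t**(3/2) on [0, 1); 2*sqrt(t) on [1, 3)
summing 2 kernel integrals split by 1 yields ℳ[f](s)
[0, 1) adds the kernel integral of t**3
∫ over [1, sqrt(3)) of 2*t·t^(s-1) joins the sum

F(1/4) = -84/65 + 8*3**(5/8)/5
F(1/3) = -6/5 + 3*3**(2/3)/2
F(5/4) = -100/153 + 8*3**(1/8)/3
F(-1/3) = -21/8 + 3*3**(1/3)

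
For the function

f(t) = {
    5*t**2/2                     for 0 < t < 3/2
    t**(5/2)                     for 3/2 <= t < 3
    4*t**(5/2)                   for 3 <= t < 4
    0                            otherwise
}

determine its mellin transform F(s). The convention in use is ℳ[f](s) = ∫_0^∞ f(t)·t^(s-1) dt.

(-12*3**(s + 5/2)*(s + 2) + 5*(3/2)**(s + 2)*(2*s + 5) - 4*(3/2)**(s + 5/2)*(s + 2) + 16*4**(s + 5/2)*(s + 2))/(2*(s + 2)*(2*s + 5))
  Re(s) > -2

cuts at 3/2, 3: linearity sums the 3 kernel integrals
segment [0, 3/2) carries 5*t**2/2; integrate it
between 3/2 and 3 the integrand is t**(5/2)·t^(s-1)
segment 3 to 4 holds 4*t**(5/2); add its integral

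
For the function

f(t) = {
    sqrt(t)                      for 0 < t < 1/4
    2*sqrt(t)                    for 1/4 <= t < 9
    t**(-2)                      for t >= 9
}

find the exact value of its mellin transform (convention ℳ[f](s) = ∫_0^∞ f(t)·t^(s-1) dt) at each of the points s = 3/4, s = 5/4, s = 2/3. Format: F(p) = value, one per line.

strip the power substitution: t on [0, 1/2); 2*t on [1/2, 3); t**(-4) on [3, ∞)
linearity at 1/4, 9 turns ℳ[f](s) into 3 summed integrals
segment [0, 1/4) carries sqrt(t); integrate it
for t in [1/4, 9): the term is ∫ 2*sqrt(t)·t^(s-1)
∫ over [9, ∞) of t**(-2)·t^(s-1) joins the sum

F(3/4) = sqrt(2)*(-27 + 1948*sqrt(6))/270
F(5/4) = sqrt(2)*(-27 + 11720*sqrt(6))/756
F(2/3) = 2**(2/3)*(-54 + 3895*6**(1/3))/504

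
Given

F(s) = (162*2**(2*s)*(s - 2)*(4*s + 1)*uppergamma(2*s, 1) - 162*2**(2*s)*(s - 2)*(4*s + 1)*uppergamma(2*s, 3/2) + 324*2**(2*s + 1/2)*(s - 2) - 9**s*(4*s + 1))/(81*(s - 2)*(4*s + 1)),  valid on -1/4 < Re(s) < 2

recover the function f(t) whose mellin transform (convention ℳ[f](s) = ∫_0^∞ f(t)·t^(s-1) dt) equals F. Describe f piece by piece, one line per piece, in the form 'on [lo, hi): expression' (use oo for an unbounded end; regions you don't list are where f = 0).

undo the power substitution: sqrt(t) on [0, 2); exp(-t/2) on [2, 3); t**(-4) on [3, ∞)
slice at 4, 9, transform all 3 pieces, and sum them
piece [0, 4): integrate t**(1/4) against the kernel
segment 4 to 9 holds exp(-sqrt(t)/2); add its integral
[9, ∞) adds the kernel integral of t**(-2)

on [0, 4): t**(1/4)
on [4, 9): exp(-sqrt(t)/2)
on [9, oo): t**(-2)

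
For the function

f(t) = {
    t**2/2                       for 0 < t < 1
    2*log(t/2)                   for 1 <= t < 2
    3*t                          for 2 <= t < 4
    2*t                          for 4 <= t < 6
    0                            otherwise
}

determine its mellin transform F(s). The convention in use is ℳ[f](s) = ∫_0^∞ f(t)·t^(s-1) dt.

reversing the shared t-power: t**(3/2)/2 on [0, 1); 2*log(t/2)/sqrt(t) on [1, 2); 3*sqrt(t) on [2, 4); …
the shared t-power comes off first: t/2 on [0, 1); 2*log(t/2)/t on [1, 2); 3 on [2, 4); …
remove the common scale on t first: t on [0, 1/2); log(t)/t on [1/2, 1); 3 on [1, 2); …
slice at 1, 2, 4, transform all 4 pieces, and sum them
segment 0 to 1 holds t**2/2; add its integral
segment 1 to 2 holds 2*log(t/2); add its integral
between 2 and 4 the integrand is 3*t·t^(s-1)
∫ 2*t·t^(s-1) over [4, 6)

(8*2**(2*s)*s**3 + 16*2**(2*s)*s**2 - 12*2**s*s**3 - 28*2**s*s**2 - 12*2**s*s - 8*2**s + 24*6**s*s**3 + 48*6**s*s**2 + s**3 + 4*s**3*log(2) + 5*s**2 + 12*s**2*log(2) + 8*s*log(2) + 12*s + 8)/(2*s**2*(s**2 + 3*s + 2))
  Re(s) > -2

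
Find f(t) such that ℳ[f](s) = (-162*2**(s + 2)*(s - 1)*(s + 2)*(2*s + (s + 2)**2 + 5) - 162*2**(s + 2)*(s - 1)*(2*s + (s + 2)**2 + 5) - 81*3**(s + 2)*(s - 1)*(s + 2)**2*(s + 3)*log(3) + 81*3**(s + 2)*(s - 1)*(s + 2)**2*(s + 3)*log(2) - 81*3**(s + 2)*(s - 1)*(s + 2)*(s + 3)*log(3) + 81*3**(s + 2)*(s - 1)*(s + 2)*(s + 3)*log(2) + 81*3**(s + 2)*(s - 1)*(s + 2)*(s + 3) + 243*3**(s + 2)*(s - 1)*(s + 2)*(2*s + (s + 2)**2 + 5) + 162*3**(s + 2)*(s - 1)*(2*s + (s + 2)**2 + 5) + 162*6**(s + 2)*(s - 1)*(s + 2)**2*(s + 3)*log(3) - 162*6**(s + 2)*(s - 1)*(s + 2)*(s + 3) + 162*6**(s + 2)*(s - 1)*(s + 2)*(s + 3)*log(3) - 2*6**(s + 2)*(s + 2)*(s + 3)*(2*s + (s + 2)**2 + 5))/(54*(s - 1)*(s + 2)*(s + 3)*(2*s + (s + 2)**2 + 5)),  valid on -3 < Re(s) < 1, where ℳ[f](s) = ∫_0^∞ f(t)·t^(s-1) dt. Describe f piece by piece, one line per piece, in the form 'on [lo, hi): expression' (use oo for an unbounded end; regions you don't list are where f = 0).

on [0, 2): t**3/2
on [2, 3): t**2*(t/2 + 3)
on [3, 6): t**3*log(t/2)/2
on [6, oo): 8/t

invert the shared t-power to get t/2 on [0, 2); t/2 + 3 on [2, 3); t*log(t/2)/2 on [3, 6); …
back out the common scale on t: t on [0, 1); t + 3 on [1, 3/2); t*log(t) on [3/2, 3); …
integrate the 4 segments split at 2, 3, 6, then add the results
on [0, 2) integrate f = t**3/2 against the kernel
between 2 and 3 the integrand is t**2*(t/2 + 3)·t^(s-1)
[3, 6) adds the kernel integral of t**3*log(t/2)/2
over [6, ∞), the kernel integral of 8/t enters the sum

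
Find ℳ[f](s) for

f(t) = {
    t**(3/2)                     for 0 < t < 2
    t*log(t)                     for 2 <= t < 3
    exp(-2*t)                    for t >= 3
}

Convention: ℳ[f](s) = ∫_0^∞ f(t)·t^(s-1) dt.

(-12**s*s*(2*s + 3)*log(4) - 12**s*(2*s + 3)*log(4) + 12**s*(4*s + 6) + 12**s*sqrt(2)*(4*s**2 + 8*s + 4) + 3*18**s*s*(2*s + 3)*log(3) + 18**s*(-6*s - 9) + 3*18**s*(2*s + 3)*log(3) + 3**s*(2*s + 3)*(s**2 + 2*s + 1)*uppergamma(s, 6))/(6**s*(2*s + 3)*(s**2 + 2*s + 1))
  Re(s) > -3/2

slice at 2, 3, transform all 3 pieces, and sum them
[0, 2) adds the kernel integral of t**(3/2)
for t in [2, 3): the term is ∫ t*log(t)·t^(s-1)
piece [3, ∞): integrate exp(-2*t) against the kernel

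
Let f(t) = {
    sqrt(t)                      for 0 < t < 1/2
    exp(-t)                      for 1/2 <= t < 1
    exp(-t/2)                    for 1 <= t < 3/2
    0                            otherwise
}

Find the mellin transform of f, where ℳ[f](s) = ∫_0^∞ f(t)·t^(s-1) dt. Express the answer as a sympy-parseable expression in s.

(2**s*(2*s + 1)*uppergamma(s, 1/2) - 2**s*(2*s + 1)*uppergamma(s, 1) + 4**s*(2*s + 1)*uppergamma(s, 1/2) - 4**s*(2*s + 1)*uppergamma(s, 3/4) + sqrt(2))/(2**s*(2*s + 1))
  Re(s) > -1/2

treat the 3 regions marked off by 1/2, 1 separately and sum
for t in [0, 1/2): the term is ∫ sqrt(t)·t^(s-1)
for t in [1/2, 1): the term is ∫ exp(-t)·t^(s-1)
on [1, 3/2) integrate f = exp(-t/2) against the kernel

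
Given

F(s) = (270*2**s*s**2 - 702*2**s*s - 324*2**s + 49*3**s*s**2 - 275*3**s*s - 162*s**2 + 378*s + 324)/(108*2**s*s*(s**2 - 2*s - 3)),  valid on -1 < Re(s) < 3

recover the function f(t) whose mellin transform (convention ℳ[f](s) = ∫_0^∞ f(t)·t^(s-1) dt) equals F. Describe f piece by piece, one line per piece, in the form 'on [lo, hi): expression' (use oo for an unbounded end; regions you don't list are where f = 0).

on [0, 1/2): t
on [1/2, 1): 2*t + 1
on [1, 3/2): t/2
on [3/2, oo): t**(-3)

integrate the 4 segments split at 1/2, 1, 3/2, then add the results
segment [0, 1/2) carries t; integrate it
over [1/2, 1), the kernel integral of (2*t + 1) enters the sum
segment [1, 3/2) carries t/2; integrate it
on [3/2, ∞): add ∫ t**(-3)·t^(s-1) dt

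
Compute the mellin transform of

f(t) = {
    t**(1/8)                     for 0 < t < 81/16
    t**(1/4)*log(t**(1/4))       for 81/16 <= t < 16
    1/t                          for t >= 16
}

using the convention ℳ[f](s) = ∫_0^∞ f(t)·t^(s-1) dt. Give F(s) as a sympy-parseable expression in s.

invert the power substitution to get t**(1/4) on [0, 9/4); sqrt(t)*log(sqrt(t)) on [9/4, 4); t**(-2) on [4, ∞)
undo the power substitution: sqrt(t) on [0, 3/2); t*log(t) on [3/2, 2); t**(-4) on [2, ∞)
f breaks at 81/16, 16 into 3 integrals to sum
segment [0, 81/16) carries t**(1/8); integrate it
[81/16, 16) adds the kernel integral of t**(1/4)*log(t**(1/4))
[16, ∞) adds the kernel integral of 1/t

(128*2**(8*s)*s*(4*s - 4)*(8*s + 1)*log(2) - 32*2**(8*s)*(4*s - 4)*(8*s + 1) + 32*2**(8*s)*(4*s - 4)*(8*s + 1)*log(2) - 2**(8*s)*(8*s + 1)*(16*s**2 + 8*s + 1) - 96*3**(4*s)*s*(4*s - 4)*(8*s + 1)*log(3) + 96*3**(4*s)*s*(4*s - 4)*(8*s + 1)*log(2) - 24*3**(4*s)*(4*s - 4)*(8*s + 1)*log(3) + 24*3**(4*s)*(4*s - 4)*(8*s + 1)*log(2) + 24*3**(4*s)*(4*s - 4)*(8*s + 1) + 16*3**(4*s)*sqrt(6)*(4*s - 4)*(16*s**2 + 8*s + 1))/(4*2**(4*s)*(4*s - 4)*(8*s + 1)*(16*s**2 + 8*s + 1))
  -1/8 < Re(s) < 1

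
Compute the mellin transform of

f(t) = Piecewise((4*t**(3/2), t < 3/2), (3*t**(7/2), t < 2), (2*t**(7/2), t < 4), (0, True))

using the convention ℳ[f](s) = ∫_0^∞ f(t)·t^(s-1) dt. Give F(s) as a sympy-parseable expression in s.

2*(2**(s + 7/2)*(2*s + 3) + 4*(3/2)**(s + 3/2)*(2*s + 7) - 3*(3/2)**(s + 7/2)*(2*s + 3) + 2*4**(s + 7/2)*(2*s + 3))/((2*s + 3)*(2*s + 7))
  Re(s) > -3/2

treat the 3 regions marked off by 3/2, 2 separately and sum
for t in [0, 3/2): the term is ∫ 4*t**(3/2)·t^(s-1)
for t in [3/2, 2): the term is ∫ 3*t**(7/2)·t^(s-1)
∫ over [2, 4) of 2*t**(7/2)·t^(s-1) joins the sum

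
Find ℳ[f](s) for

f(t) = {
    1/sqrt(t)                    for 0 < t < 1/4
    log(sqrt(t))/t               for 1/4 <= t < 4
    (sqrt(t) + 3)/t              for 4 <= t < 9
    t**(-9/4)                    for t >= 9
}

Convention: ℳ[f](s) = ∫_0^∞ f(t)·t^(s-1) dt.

2**(2 - 2*s)*(-1080*2**(4*s - 4)*(s - 1)**2*(4*s - 9) + 108*2**(4*s - 4)*(s - 1)*(2*s - 1)*(4*s - 9)*log(2) - 324*2**(4*s - 4)*(s - 1)*(4*s - 9) - 54*2**(4*s - 4)*(2*s - 1)*(4*s - 9) - 16*sqrt(3)*6**(2*s - 2)*(s - 1)**2*(2*s - 1) + 1296*6**(2*s - 2)*(s - 1)**2*(4*s - 9) + 324*6**(2*s - 2)*(s - 1)*(4*s - 9) + 108*(s - 1)**2*(4*s - 9) + 108*(s - 1)*(2*s - 1)*(4*s - 9)*log(2) + (4*s - 9)*(108*s - 54))/(108*(s - 1)**2*(2*s - 1)*(4*s - 9))
  1/2 < Re(s) < 9/4

strip the shared t-power: sqrt(t) on [0, 1/4); log(sqrt(t)) on [1/4, 4); sqrt(t) + 3 on [4, 9); …
the power substitution comes off first: t on [0, 1/2); log(t) on [1/2, 2); t + 3 on [2, 3); …
summing 4 kernel integrals split by 1/4, 4, 9 yields ℳ[f](s)
piece [0, 1/4): integrate 1/sqrt(t) against the kernel
on [1/4, 4): add ∫ log(sqrt(t))/t·t^(s-1) dt
on [4, 9) integrate f = (sqrt(t) + 3)/t against the kernel
between 9 and ∞ the integrand is t**(-9/4)·t^(s-1)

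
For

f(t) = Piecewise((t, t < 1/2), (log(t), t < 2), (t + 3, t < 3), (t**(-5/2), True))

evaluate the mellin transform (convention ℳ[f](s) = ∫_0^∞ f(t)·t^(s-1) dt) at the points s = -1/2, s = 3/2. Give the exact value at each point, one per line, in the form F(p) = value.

summing 4 kernel integrals split by 1/2, 2, 3 yields ℳ[f](s)
between 0 and 1/2 the integrand is t·t^(s-1)
over [1/2, 2), the kernel integral of log(t) enters the sum
segment [2, 3) carries (t + 3); integrate it
∫ t**(-5/2)·t^(s-1) over [3, ∞)

F(-1/2) = sqrt(2)*(-486*log(2) + sqrt(2) + 648)/162
F(3/2) = sqrt(2)*(-1139 + 30*sqrt(2) + 270*log(2) + 864*sqrt(6))/180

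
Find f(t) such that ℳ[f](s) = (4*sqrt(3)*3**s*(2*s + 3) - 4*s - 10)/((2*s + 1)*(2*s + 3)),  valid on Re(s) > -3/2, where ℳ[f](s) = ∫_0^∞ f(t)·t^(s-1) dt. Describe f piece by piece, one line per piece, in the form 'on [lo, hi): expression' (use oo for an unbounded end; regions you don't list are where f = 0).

on [0, 1): t**(3/2)
on [1, 3): 2*sqrt(t)

cuts at 1: linearity sums the 2 kernel integrals
[0, 1) adds the kernel integral of t**(3/2)
piece [1, 3): integrate 2*sqrt(t) against the kernel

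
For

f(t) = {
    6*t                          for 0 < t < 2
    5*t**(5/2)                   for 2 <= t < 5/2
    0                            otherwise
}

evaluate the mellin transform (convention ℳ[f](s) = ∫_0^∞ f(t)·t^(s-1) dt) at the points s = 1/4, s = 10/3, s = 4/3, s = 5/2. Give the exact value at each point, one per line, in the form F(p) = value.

decompose at 2; ℳ[f](s) sums the 2 pieces' integrals
for t in [0, 2): the term is ∫ 6*t·t^(s-1)
[2, 5/2) adds the kernel integral of 5*t**(5/2)

F(1/4) = 2**(1/4)*(-800*sqrt(2) + 1056 + 625*5**(3/4))/110
F(10/3) = -192*2**(5/6)/7 + 288*2**(1/3)/13 + 9375*2**(1/6)*5**(5/6)/224
F(4/3) = -240*2**(5/6)/23 + 72*2**(1/3)/7 + 1875*2**(1/6)*5**(5/6)/184
F(5/2) = 96*sqrt(2)/7 + 2101/32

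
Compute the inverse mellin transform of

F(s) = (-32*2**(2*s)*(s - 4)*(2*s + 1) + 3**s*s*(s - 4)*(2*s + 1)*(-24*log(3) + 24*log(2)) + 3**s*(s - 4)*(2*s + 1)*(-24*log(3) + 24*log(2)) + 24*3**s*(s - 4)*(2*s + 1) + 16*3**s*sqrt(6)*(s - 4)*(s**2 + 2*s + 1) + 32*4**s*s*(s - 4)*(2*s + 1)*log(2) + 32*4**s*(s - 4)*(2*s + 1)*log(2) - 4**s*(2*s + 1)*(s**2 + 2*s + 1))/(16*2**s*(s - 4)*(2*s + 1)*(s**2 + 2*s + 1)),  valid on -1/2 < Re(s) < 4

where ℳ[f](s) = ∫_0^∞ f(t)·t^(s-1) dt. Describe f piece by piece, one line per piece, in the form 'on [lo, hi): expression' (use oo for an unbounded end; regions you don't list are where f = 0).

on [0, 3/2): sqrt(t)
on [3/2, 2): t*log(t)
on [2, oo): t**(-4)

the 3 pieces separated at 3/2, 2 each add one integral
on [0, 3/2) integrate f = sqrt(t) against the kernel
piece [3/2, 2): integrate t*log(t) against the kernel
∫ over [2, ∞) of t**(-4)·t^(s-1) joins the sum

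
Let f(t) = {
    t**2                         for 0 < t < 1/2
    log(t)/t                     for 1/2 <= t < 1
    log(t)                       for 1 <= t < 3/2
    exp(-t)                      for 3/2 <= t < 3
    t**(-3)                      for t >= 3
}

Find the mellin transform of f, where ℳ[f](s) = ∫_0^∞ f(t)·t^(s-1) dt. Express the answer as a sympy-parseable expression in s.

(108*2**s*s**2*(s - 3)*(s + 2)*(s**2 - 2*s + 1)*uppergamma(s, 3/2) - 108*2**s*s**2*(s - 3)*(s + 2)*(s**2 - 2*s + 1)*uppergamma(s, 3) - 108*2**s*s**2*(s - 3)*(s + 2) + 108*2**s*(s - 3)*(s + 2)*(s**2 - 2*s + 1) - 108*3**s*s*(s - 3)*(s + 2)*(s**2 - 2*s + 1)*log(2) + 108*3**s*s*(s - 3)*(s + 2)*(s**2 - 2*s + 1)*log(3) - 108*3**s*(s - 3)*(s + 2)*(s**2 - 2*s + 1) - 4*6**s*s**2*(s + 2)*(s**2 - 2*s + 1) + 216*s**3*(s - 3)*(s + 2)*log(2) - 216*s**2*(s - 3)*(s + 2)*log(2) + 216*s**2*(s - 3)*(s + 2) + 27*s**2*(s - 3)*(s**2 - 2*s + 1))/(108*2**s*s**2*(s - 3)*(s + 2)*(s**2 - 2*s + 1))
  -2 < Re(s) < 3

split f at 1/2, 1, 3/2, 3: ℳ[f](s) collects 5 kernel integrals
the [0, 1/2) slice contributes ∫ t**2·t^(s-1) dt
segment 1/2 to 1 holds log(t)/t; add its integral
segment [1, 3/2) carries log(t); integrate it
between 3/2 and 3 the integrand is exp(-t)·t^(s-1)
on [3, ∞) integrate f = t**(-3) against the kernel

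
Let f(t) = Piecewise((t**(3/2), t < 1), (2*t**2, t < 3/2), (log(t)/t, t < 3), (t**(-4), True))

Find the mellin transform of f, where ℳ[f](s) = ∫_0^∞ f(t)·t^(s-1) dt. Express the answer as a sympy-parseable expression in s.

the 4 pieces separated at 1, 3/2, 3 each add one integral
on [0, 1): add ∫ t**(3/2)·t^(s-1) dt
for t in [1, 3/2): the term is ∫ 2*t**2·t^(s-1)
piece [3/2, 3): integrate log(t)/t against the kernel
piece [3, ∞): integrate t**(-4) against the kernel

(324*2**s*(s - 4)*(s + 2)*(s**2 - 2*s + 1) - 324*2**s*(s - 4)*(2*s + 3)*(s**2 - 2*s + 1) - 108*3**s*s*(s - 4)*(s + 2)*(2*s + 3)*log(3) + 108*3**s*s*(s - 4)*(s + 2)*(2*s + 3)*log(2) - 108*3**s*(s - 4)*(s + 2)*(2*s + 3)*log(2) + 108*3**s*(s - 4)*(s + 2)*(2*s + 3) + 108*3**s*(s - 4)*(s + 2)*(2*s + 3)*log(3) + 729*3**s*(s - 4)*(2*s + 3)*(s**2 - 2*s + 1) + 54*6**s*s*(s - 4)*(s + 2)*(2*s + 3)*log(3) - 54*6**s*(s - 4)*(s + 2)*(2*s + 3)*log(3) - 54*6**s*(s - 4)*(s + 2)*(2*s + 3) - 2*6**s*(s + 2)*(2*s + 3)*(s**2 - 2*s + 1))/(162*2**s*(s - 4)*(s + 2)*(2*s + 3)*(s**2 - 2*s + 1))
  -3/2 < Re(s) < 4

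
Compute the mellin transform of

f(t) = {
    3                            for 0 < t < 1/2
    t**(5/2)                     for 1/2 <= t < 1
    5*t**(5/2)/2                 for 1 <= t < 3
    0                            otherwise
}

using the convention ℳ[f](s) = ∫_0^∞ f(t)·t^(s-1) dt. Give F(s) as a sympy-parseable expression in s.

breakpoints 1/2, 1: one integral from each of the 3 segments
∫ 3·t^(s-1) over [0, 1/2)
on [1/2, 1) integrate f = t**(5/2) against the kernel
∫ 5*t**(5/2)/2·t^(s-1) over [1, 3)

(-12*2**s*s + 180*sqrt(3)*6**s*s - sqrt(2)*s + 24*s + 60)/(4*2**s*s*(2*s + 5))
  Re(s) > 0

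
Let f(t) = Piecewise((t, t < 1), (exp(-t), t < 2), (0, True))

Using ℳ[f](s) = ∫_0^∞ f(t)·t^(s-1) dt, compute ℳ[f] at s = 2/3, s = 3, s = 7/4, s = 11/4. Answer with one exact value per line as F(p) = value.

F(2/3) = -uppergamma(2/3, 2) + uppergamma(2/3, 1) + 3/5
F(3) = -10*exp(-2) + 1/4 + 5*exp(-1)
F(7/4) = -uppergamma(7/4, 2) + 4/11 + uppergamma(7/4, 1)
F(11/4) = -uppergamma(11/4, 2) + 4/15 + uppergamma(11/4, 1)

integrate the 2 segments split at 1, then add the results
for t in [0, 1): the term is ∫ t·t^(s-1)
on [1, 2): add ∫ exp(-t)·t^(s-1) dt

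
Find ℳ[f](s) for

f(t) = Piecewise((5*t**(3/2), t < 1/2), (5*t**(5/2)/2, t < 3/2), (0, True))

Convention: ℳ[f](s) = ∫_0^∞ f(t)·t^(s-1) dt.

cuts at 1/2: linearity sums the 2 kernel integrals
the [0, 1/2) slice contributes ∫ 5*t**(3/2)·t^(s-1) dt
on [1/2, 3/2): add ∫ 5*t**(5/2)/2·t^(s-1) dt

5*(18*3**s*sqrt(6)*s + 27*3**s*sqrt(6) + 6*sqrt(2)*s + 17*sqrt(2))/(8*2**s*(4*s**2 + 16*s + 15))
  Re(s) > -3/2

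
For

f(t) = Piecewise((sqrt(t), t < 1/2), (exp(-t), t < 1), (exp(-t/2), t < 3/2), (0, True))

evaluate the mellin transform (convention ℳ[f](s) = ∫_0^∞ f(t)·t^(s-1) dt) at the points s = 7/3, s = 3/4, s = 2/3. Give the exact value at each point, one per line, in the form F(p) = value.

F(7/3) = -4*2**(1/3)*uppergamma(7/3, 3/4) - uppergamma(7/3, 1) + 3*2**(1/6)/68 + uppergamma(7/3, 1/2) + 4*2**(1/3)*uppergamma(7/3, 1/2)
F(3/4) = -2**(3/4)*uppergamma(3/4, 3/4) - uppergamma(3/4, 1) + 2**(3/4)/5 + uppergamma(3/4, 1/2) + 2**(3/4)*uppergamma(3/4, 1/2)
F(2/3) = -2**(2/3)*uppergamma(2/3, 3/4) - uppergamma(2/3, 1) + 3*2**(5/6)/14 + uppergamma(2/3, 1/2) + 2**(2/3)*uppergamma(2/3, 1/2)

summing 3 kernel integrals split by 1/2, 1 yields ℳ[f](s)
on [0, 1/2) integrate f = sqrt(t) against the kernel
on [1/2, 1) integrate f = exp(-t) against the kernel
[1, 3/2) adds the kernel integral of exp(-t/2)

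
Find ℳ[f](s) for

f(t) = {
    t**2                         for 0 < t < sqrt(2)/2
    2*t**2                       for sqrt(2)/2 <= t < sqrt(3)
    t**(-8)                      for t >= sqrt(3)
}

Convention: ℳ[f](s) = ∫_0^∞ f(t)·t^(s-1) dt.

strip the power substitution: t on [0, 1/2); 2*t on [1/2, 3); t**(-4) on [3, ∞)
linearity at sqrt(2)/2, sqrt(3) turns ℳ[f](s) into 3 summed integrals
on [0, sqrt(2)/2): add ∫ t**2·t^(s-1) dt
∫ 2*t**2·t^(s-1) over [sqrt(2)/2, sqrt(3))
on [sqrt(3), ∞) integrate f = t**(-8) against the kernel

(sqrt(2)/2)**s*(972*6**(s/2)*(s - 8) - 2*6**(s/2)*(s + 2) - 81*s + 648)/(162*(s - 8)*(s + 2))
  -2 < Re(s) < 8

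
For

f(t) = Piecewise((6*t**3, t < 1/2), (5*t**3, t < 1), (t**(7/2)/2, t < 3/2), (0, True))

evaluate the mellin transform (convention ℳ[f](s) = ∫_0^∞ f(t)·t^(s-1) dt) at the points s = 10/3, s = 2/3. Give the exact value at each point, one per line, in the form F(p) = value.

F(10/3) = 3*2**(2/3)/2432 + 558/779 + 2187*2**(1/6)*3**(5/6)/5248
F(2/3) = 3*2**(1/3)/176 + 243*2**(5/6)*3**(1/6)/800 + 342/275

decompose at 1/2, 1; ℳ[f](s) sums the 3 pieces' integrals
piece [0, 1/2): integrate 6*t**3 against the kernel
between 1/2 and 1 the integrand is 5*t**3·t^(s-1)
segment [1, 3/2) carries t**(7/2)/2; integrate it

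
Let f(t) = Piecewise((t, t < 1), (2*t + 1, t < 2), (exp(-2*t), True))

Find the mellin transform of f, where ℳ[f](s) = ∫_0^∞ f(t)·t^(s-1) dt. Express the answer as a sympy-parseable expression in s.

slice at 1, 2, transform all 3 pieces, and sum them
[0, 1) adds the kernel integral of t
the [1, 2) slice contributes ∫ (2*t + 1)·t^(s-1) dt
on [2, ∞) integrate f = exp(-2*t) against the kernel

(2**s*s*(s + 1)*uppergamma(s, 4) - 2*4**s*s - 4**s + 5*8**s*s + 8**s)/(4**s*s*(s + 1))
  Re(s) > -1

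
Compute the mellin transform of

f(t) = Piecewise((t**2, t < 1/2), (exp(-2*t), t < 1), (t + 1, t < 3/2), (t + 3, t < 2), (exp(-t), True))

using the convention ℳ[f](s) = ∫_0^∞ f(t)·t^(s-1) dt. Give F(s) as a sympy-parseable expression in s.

breakpoints 1/2, 1, 3/2, 2: one integral from each of the 5 segments
piece [0, 1/2): integrate t**2 against the kernel
the [1/2, 1) slice contributes ∫ exp(-2*t)·t^(s-1) dt
piece [1, 3/2): integrate (t + 1) against the kernel
∫ over [3/2, 2) of (t + 3)·t^(s-1) joins the sum
∫ exp(-t)·t^(s-1) over [2, ∞)

(20*2**(2*s)*s*(s + 2) + 12*2**(2*s)*(s + 2) + 4*2**s*s*(s + 1)*(s + 2)*uppergamma(s, 2) - 8*2**s*s*(s + 2) - 4*2**s*(s + 2) - 8*3**s*s*(s + 2) - 8*3**s*(s + 2) + 4*s*(s + 1)*(s + 2)*uppergamma(s, 1) - 4*s*(s + 1)*(s + 2)*uppergamma(s, 2) + s*(s + 1))/(4*2**s*s*(s + 1)*(s + 2))
  Re(s) > -2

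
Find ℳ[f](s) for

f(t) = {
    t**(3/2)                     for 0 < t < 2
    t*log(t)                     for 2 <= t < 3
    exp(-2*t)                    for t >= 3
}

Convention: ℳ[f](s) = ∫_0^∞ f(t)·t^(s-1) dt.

(-12**s*s*(2*s + 3)*log(4) - 12**s*(2*s + 3)*log(4) + 12**s*(4*s + 6) + 12**s*sqrt(2)*(4*s**2 + 8*s + 4) + 3*18**s*s*(2*s + 3)*log(3) + 18**s*(-6*s - 9) + 3*18**s*(2*s + 3)*log(3) + 3**s*(2*s + 3)*(s**2 + 2*s + 1)*uppergamma(s, 6))/(6**s*(2*s + 3)*(s**2 + 2*s + 1))
  Re(s) > -3/2

f breaks at 2, 3 into 3 integrals to sum
[0, 2) adds the kernel integral of t**(3/2)
between 2 and 3 the integrand is t*log(t)·t^(s-1)
between 3 and ∞ the integrand is exp(-2*t)·t^(s-1)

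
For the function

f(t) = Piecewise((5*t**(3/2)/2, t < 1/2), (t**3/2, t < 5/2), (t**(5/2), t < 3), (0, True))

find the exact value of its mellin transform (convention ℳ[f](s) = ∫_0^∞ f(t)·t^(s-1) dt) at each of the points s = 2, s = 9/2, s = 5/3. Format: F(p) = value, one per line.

F(2) = -625*sqrt(10)/144 + 5*sqrt(2)/112 + 781/80 + 18*sqrt(3)
F(9/2) = -sqrt(2)/3840 + 15625*sqrt(10)/768 + 1210901/5376
F(5/3) = -75*2**(5/6)*5**(1/6)/16 - 3*2**(1/3)/896 + 15*2**(5/6)/304 + 1875*2**(1/3)*5**(2/3)/896 + 486*3**(1/6)/25

integrate the 3 segments split at 1/2, 5/2, then add the results
between 0 and 1/2 the integrand is 5*t**(3/2)/2·t^(s-1)
the [1/2, 5/2) slice contributes ∫ t**3/2·t^(s-1) dt
∫ t**(5/2)·t^(s-1) over [5/2, 3)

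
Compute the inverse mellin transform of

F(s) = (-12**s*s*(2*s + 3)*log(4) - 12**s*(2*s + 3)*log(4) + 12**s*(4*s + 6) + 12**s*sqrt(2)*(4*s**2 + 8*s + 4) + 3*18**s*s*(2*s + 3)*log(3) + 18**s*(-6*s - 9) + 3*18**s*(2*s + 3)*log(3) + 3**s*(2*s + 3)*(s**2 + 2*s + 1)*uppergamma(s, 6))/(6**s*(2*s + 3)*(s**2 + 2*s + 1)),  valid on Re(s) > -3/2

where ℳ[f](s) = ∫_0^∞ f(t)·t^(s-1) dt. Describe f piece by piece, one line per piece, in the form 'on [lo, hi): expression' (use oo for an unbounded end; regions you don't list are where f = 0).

on [0, 2): t**(3/2)
on [2, 3): t*log(t)
on [3, oo): exp(-2*t)

integrate the 3 segments split at 2, 3, then add the results
piece [0, 2): integrate t**(3/2) against the kernel
over [2, 3), the kernel integral of t*log(t) enters the sum
piece [3, ∞): integrate exp(-2*t) against the kernel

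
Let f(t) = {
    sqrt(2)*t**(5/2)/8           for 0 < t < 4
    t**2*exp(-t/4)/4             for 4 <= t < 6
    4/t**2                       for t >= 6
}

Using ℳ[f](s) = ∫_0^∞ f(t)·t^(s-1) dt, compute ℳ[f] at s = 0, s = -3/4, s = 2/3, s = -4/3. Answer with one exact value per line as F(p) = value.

strip the common scale on t: t**(5/2) on [0, 2); t**2*exp(-t/2) on [2, 3); t**(-2) on [3, ∞)
the shared t-power comes off first: sqrt(t) on [0, 2); exp(-t/2) on [2, 3); t**(-4) on [3, ∞)
slice at 4, 6, transform all 3 pieces, and sum them
∫ sqrt(2)*t**(5/2)/8·t^(s-1) over [0, 4)
for t in [4, 6): the term is ∫ t**2*exp(-t/4)/4·t^(s-1)
piece [6, ∞): integrate 4/t**2 against the kernel

F(0) = -10*exp(-3/2) + 1/18 + 8*sqrt(2)/5 + 8*exp(-1)
F(-3/4) = -sqrt(2)*uppergamma(5/4, 3/2) + 2*6**(1/4)/297 + sqrt(2)*uppergamma(5/4, 1) + 8/7
F(2/3) = -8*2**(1/3)*uppergamma(8/3, 3/2) + 6**(2/3)/12 + 48*2**(5/6)/19 + 8*2**(1/3)*uppergamma(8/3, 1)
F(-4/3) = -2**(1/3)*uppergamma(2/3, 3/2)/2 + 6**(2/3)/1080 + 2**(1/3)*uppergamma(2/3, 1)/2 + 3*2**(5/6)/7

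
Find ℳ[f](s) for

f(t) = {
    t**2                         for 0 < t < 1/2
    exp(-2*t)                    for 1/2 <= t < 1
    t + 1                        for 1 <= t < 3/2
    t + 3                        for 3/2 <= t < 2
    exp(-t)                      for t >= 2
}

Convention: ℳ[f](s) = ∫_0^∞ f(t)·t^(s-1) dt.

along the cuts 1/2, 1, 3/2, 2, ℳ[f](s) splits into 5 integrals
segment [0, 1/2) carries t**2; integrate it
∫ over [1/2, 1) of exp(-2*t)·t^(s-1) joins the sum
for t in [1, 3/2): the term is ∫ (t + 1)·t^(s-1)
over [3/2, 2), the kernel integral of (t + 3) enters the sum
∫ over [2, ∞) of exp(-t)·t^(s-1) joins the sum

(20*2**(2*s)*s*(s + 2) + 12*2**(2*s)*(s + 2) + 4*2**s*s*(s + 1)*(s + 2)*uppergamma(s, 2) - 8*2**s*s*(s + 2) - 4*2**s*(s + 2) - 8*3**s*s*(s + 2) - 8*3**s*(s + 2) + 4*s*(s + 1)*(s + 2)*uppergamma(s, 1) - 4*s*(s + 1)*(s + 2)*uppergamma(s, 2) + s*(s + 1))/(4*2**s*s*(s + 1)*(s + 2))
  Re(s) > -2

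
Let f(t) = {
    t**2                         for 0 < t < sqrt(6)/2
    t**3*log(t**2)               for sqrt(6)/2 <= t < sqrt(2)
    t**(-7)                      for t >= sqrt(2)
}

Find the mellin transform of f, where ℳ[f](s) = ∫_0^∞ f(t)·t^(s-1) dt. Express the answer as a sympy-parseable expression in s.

2**(-s/2 - 7/2)*(32*2**s*(s - 7)*(s + 1)*(s + 2)*log(2) + 64*2**s*(s - 7)*(s + 2)*log(2) - 2**s*(s + 2)*(4*s + (s + 1)**2 + 8) - 2**(s + 6)*(s - 7)*(s + 2) + 3**(s/2 + 1/2)*(s - 7)*(s + 1)*(s + 2)*(-12*log(3) + 12*log(2)) + 3**(s/2 + 1/2)*(s - 7)*(s + 2)*(-24*log(3) + 24*log(2)) + 4*3**(s/2 + 1/2)*sqrt(6)*(s - 7)*(4*s + (s + 1)**2 + 8) + 8*3**(s/2 + 3/2)*(s - 7)*(s + 2))/((s - 7)*(s + 2)*(4*s + (s + 1)**2 + 8))
  -2 < Re(s) < 7

strip the shared t-power: t on [0, sqrt(6)/2); t**2*log(t**2) on [sqrt(6)/2, sqrt(2)); t**(-8) on [sqrt(2), ∞)
strip the power substitution: sqrt(t) on [0, 3/2); t*log(t) on [3/2, 2); t**(-4) on [2, ∞)
integrate the 3 segments split at sqrt(6)/2, sqrt(2), then add the results
on [0, sqrt(6)/2): add ∫ t**2·t^(s-1) dt
between sqrt(6)/2 and sqrt(2) the integrand is t**3*log(t**2)·t^(s-1)
on [sqrt(2), ∞) integrate f = t**(-7) against the kernel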